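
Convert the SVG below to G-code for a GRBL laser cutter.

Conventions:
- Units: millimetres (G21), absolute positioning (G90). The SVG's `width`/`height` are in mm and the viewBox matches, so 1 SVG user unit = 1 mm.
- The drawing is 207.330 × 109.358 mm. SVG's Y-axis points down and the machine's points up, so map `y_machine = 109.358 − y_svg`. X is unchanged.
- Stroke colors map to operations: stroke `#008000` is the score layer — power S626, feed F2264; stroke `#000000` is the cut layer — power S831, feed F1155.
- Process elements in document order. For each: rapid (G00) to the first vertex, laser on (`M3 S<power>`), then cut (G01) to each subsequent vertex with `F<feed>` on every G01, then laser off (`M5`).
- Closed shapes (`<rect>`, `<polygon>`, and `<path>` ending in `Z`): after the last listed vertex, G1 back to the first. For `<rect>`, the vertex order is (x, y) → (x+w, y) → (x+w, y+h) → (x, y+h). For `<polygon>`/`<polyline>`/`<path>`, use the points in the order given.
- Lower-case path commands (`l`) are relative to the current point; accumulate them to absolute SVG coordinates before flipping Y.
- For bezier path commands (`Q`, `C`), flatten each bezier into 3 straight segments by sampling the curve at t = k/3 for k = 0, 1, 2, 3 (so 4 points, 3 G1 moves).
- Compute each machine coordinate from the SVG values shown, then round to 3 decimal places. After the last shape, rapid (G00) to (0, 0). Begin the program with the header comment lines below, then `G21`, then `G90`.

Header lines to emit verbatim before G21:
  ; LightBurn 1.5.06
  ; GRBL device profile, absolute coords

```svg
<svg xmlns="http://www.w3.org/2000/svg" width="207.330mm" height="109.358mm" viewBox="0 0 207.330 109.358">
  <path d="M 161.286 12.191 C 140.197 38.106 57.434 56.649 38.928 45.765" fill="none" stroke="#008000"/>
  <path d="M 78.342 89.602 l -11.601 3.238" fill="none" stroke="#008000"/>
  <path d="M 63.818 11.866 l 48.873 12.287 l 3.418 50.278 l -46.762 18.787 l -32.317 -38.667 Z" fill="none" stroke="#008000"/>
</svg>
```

; LightBurn 1.5.06
; GRBL device profile, absolute coords
G21
G90
G00 X161.286 Y97.167
M3 S626
G01 X124.303 Y74.526 F2264
G01 X74.189 Y61.701 F2264
G01 X38.928 Y63.593 F2264
M5
G00 X78.342 Y19.756
M3 S626
G01 X66.741 Y16.518 F2264
M5
G00 X63.818 Y97.492
M3 S626
G01 X112.691 Y85.205 F2264
G01 X116.109 Y34.927 F2264
G01 X69.347 Y16.140 F2264
G01 X37.030 Y54.807 F2264
G01 X63.818 Y97.492 F2264
M5
G00 X0.000 Y0.000

1 u = 1 mm; y_m = 109.358 − y.

[1] `<path>` cubic bezier, #008000→score S626 F2264: (161.286,97.167) → (124.303,74.526) → (74.189,61.701) → (38.928,63.593)

[2] `<path>` line segment, #008000→score S626 F2264: (78.342,19.756) → (66.741,16.518)

[3] `<path>` regular polygon, #008000→score S626 F2264: (63.818,97.492) → (112.691,85.205) → (116.109,34.927) → (69.347,16.140) → (37.030,54.807) → (63.818,97.492) (closed)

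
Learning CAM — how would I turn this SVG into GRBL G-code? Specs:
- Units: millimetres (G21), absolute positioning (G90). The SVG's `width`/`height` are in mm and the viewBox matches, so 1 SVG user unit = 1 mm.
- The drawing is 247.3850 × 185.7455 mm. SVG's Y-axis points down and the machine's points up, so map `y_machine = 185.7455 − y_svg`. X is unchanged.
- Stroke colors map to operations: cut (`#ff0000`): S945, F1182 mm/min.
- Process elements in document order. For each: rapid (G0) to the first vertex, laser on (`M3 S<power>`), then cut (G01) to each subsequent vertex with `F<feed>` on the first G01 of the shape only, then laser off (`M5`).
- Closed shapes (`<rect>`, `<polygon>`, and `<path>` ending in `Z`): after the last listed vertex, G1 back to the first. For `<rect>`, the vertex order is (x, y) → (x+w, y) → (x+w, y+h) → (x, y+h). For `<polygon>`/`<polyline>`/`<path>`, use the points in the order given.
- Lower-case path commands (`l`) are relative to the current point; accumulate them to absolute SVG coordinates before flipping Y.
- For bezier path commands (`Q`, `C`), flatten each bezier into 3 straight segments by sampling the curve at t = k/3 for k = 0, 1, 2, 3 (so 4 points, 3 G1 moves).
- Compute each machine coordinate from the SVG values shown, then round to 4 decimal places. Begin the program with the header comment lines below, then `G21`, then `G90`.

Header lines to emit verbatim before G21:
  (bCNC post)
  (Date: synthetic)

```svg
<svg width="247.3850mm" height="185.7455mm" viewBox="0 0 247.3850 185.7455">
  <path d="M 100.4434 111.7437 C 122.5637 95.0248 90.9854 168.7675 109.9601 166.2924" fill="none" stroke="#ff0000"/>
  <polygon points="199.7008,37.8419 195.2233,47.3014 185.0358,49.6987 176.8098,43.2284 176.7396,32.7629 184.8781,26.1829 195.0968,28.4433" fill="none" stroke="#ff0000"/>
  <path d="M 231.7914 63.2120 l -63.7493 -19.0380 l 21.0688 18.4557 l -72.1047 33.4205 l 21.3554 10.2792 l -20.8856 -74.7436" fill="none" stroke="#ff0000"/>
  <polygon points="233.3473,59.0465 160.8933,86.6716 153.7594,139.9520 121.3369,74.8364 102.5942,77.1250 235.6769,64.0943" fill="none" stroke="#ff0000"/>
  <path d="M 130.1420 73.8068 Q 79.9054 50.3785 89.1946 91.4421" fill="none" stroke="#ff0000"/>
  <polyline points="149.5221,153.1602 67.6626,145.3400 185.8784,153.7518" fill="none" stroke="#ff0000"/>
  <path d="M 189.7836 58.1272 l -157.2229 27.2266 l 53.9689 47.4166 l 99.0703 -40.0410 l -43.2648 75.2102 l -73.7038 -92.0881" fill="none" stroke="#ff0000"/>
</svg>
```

(bCNC post)
(Date: synthetic)
G21
G90
G0 X100.4434 Y74.0018
M3 S945
G01 X108.5253 Y66.7401 F1182
G01 X103.9752 Y36.2106
G01 X109.9601 Y19.4531
M5
G0 X199.7008 Y147.9036
M3 S945
G01 X195.2233 Y138.4441 F1182
G01 X185.0358 Y136.0468
G01 X176.8098 Y142.5171
G01 X176.7396 Y152.9826
G01 X184.8781 Y159.5626
G01 X195.0968 Y157.3022
G01 X199.7008 Y147.9036
M5
G0 X231.7914 Y122.5335
M3 S945
G01 X168.0421 Y141.5715 F1182
G01 X189.1109 Y123.1158
G01 X117.0062 Y89.6953
G01 X138.3616 Y79.4161
G01 X117.4760 Y154.1597
M5
G0 X233.3473 Y126.6990
M3 S945
G01 X160.8933 Y99.0739 F1182
G01 X153.7594 Y45.7935
G01 X121.3369 Y110.9091
G01 X102.5942 Y108.6205
G01 X235.6769 Y121.6512
G01 X233.3473 Y126.6990
M5
G0 X130.1420 Y111.9387
M3 S945
G01 X103.2649 Y120.3918 F1182
G01 X89.6158 Y114.5134
G01 X89.1946 Y94.3034
M5
G0 X149.5221 Y32.5853
M3 S945
G01 X67.6626 Y40.4055 F1182
G01 X185.8784 Y31.9937
M5
G0 X189.7836 Y127.6183
M3 S945
G01 X32.5607 Y100.3917 F1182
G01 X86.5296 Y52.9751
G01 X185.5999 Y93.0161
G01 X142.3351 Y17.8059
G01 X68.6313 Y109.8940
M5

Since the viewBox matches the mm dimensions, user units are millimetres directly. The only transform is the Y-flip y_m = 185.7455 − y_svg.

Shape 1 is a cubic bezier drawn with `<path>`. Its stroke #ff0000 means cut at S945, F1182. After flipping Y the toolpath is (100.4434,74.0018) → (108.5253,66.7401) → (103.9752,36.2106) → (109.9601,19.4531).

Shape 2 is a regular polygon drawn with `<polygon>`. Its stroke #ff0000 means cut at S945, F1182. After flipping Y the toolpath is (199.7008,147.9036) → (195.2233,138.4441) → (185.0358,136.0468) → (176.8098,142.5171) → (176.7396,152.9826) → (184.8781,159.5626) → (195.0968,157.3022) → (199.7008,147.9036), returning to the start.

Shape 3 is a open polyline drawn with `<path>`. Its stroke #ff0000 means cut at S945, F1182. After flipping Y the toolpath is (231.7914,122.5335) → (168.0421,141.5715) → (189.1109,123.1158) → (117.0062,89.6953) → (138.3616,79.4161) → (117.4760,154.1597).

Shape 4 is a closed polygon drawn with `<polygon>`. Its stroke #ff0000 means cut at S945, F1182. After flipping Y the toolpath is (233.3473,126.6990) → (160.8933,99.0739) → (153.7594,45.7935) → (121.3369,110.9091) → (102.5942,108.6205) → (235.6769,121.6512) → (233.3473,126.6990), returning to the start.

Shape 5 is a quadratic bezier drawn with `<path>`. Its stroke #ff0000 means cut at S945, F1182. After flipping Y the toolpath is (130.1420,111.9387) → (103.2649,120.3918) → (89.6158,114.5134) → (89.1946,94.3034).

Shape 6 is a open polyline drawn with `<polyline>`. Its stroke #ff0000 means cut at S945, F1182. After flipping Y the toolpath is (149.5221,32.5853) → (67.6626,40.4055) → (185.8784,31.9937).

Shape 7 is a open polyline drawn with `<path>`. Its stroke #ff0000 means cut at S945, F1182. After flipping Y the toolpath is (189.7836,127.6183) → (32.5607,100.3917) → (86.5296,52.9751) → (185.5999,93.0161) → (142.3351,17.8059) → (68.6313,109.8940).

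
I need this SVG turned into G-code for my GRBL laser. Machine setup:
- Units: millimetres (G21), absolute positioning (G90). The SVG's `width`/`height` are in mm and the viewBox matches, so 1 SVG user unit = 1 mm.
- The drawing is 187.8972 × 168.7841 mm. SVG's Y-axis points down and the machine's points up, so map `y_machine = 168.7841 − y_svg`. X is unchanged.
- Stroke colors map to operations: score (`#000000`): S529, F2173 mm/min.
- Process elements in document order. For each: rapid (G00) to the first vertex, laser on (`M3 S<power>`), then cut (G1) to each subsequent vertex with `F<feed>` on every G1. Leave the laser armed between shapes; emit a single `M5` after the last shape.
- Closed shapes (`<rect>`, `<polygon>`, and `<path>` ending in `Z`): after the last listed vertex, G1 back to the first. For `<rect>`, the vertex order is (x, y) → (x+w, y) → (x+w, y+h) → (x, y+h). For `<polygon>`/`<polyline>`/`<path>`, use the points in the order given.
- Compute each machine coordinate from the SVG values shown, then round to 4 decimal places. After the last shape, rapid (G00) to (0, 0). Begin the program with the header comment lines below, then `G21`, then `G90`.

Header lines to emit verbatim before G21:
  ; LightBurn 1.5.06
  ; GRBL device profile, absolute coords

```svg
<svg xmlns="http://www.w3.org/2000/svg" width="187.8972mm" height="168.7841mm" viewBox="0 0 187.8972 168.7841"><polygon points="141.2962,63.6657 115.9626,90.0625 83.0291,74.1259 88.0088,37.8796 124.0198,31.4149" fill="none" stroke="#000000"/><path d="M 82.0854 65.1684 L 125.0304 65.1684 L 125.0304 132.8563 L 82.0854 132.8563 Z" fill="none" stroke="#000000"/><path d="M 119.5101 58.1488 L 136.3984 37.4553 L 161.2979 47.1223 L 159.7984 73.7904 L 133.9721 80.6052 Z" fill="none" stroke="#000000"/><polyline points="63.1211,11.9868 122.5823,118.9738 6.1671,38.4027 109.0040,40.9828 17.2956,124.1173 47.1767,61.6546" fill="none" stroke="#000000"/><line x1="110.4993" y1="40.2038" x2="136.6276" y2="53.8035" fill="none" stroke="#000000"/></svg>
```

; LightBurn 1.5.06
; GRBL device profile, absolute coords
G21
G90
G00 X141.2962 Y105.1184
M3 S529
G1 X115.9626 Y78.7216 F2173
G1 X83.0291 Y94.6582 F2173
G1 X88.0088 Y130.9045 F2173
G1 X124.0198 Y137.3692 F2173
G1 X141.2962 Y105.1184 F2173
G00 X82.0854 Y103.6157
M3 S529
G1 X125.0304 Y103.6157 F2173
G1 X125.0304 Y35.9278 F2173
G1 X82.0854 Y35.9278 F2173
G1 X82.0854 Y103.6157 F2173
G00 X119.5101 Y110.6353
M3 S529
G1 X136.3984 Y131.3288 F2173
G1 X161.2979 Y121.6618 F2173
G1 X159.7984 Y94.9937 F2173
G1 X133.9721 Y88.1789 F2173
G1 X119.5101 Y110.6353 F2173
G00 X63.1211 Y156.7973
M3 S529
G1 X122.5823 Y49.8103 F2173
G1 X6.1671 Y130.3814 F2173
G1 X109.0040 Y127.8013 F2173
G1 X17.2956 Y44.6668 F2173
G1 X47.1767 Y107.1295 F2173
G00 X110.4993 Y128.5803
M3 S529
G1 X136.6276 Y114.9806 F2173
M5
G00 X0.0000 Y0.0000

Since the viewBox matches the mm dimensions, user units are millimetres directly. The only transform is the Y-flip y_m = 168.7841 − y_svg.

Shape 1 is a regular polygon drawn with `<polygon>`. Its stroke #000000 means score at S529, F2173. After flipping Y the toolpath is (141.2962,105.1184) → (115.9626,78.7216) → (83.0291,94.6582) → (88.0088,130.9045) → (124.0198,137.3692) → (141.2962,105.1184), returning to the start.

Shape 2 is a rectangle drawn with `<path>`. Its stroke #000000 means score at S529, F2173. After flipping Y the toolpath is (82.0854,103.6157) → (125.0304,103.6157) → (125.0304,35.9278) → (82.0854,35.9278) → (82.0854,103.6157), returning to the start.

Shape 3 is a regular polygon drawn with `<path>`. Its stroke #000000 means score at S529, F2173. After flipping Y the toolpath is (119.5101,110.6353) → (136.3984,131.3288) → (161.2979,121.6618) → (159.7984,94.9937) → (133.9721,88.1789) → (119.5101,110.6353), returning to the start.

Shape 4 is a open polyline drawn with `<polyline>`. Its stroke #000000 means score at S529, F2173. After flipping Y the toolpath is (63.1211,156.7973) → (122.5823,49.8103) → (6.1671,130.3814) → (109.0040,127.8013) → (17.2956,44.6668) → (47.1767,107.1295).

Shape 5 is a line segment drawn with `<line>`. Its stroke #000000 means score at S529, F2173. After flipping Y the toolpath is (110.4993,128.5803) → (136.6276,114.9806).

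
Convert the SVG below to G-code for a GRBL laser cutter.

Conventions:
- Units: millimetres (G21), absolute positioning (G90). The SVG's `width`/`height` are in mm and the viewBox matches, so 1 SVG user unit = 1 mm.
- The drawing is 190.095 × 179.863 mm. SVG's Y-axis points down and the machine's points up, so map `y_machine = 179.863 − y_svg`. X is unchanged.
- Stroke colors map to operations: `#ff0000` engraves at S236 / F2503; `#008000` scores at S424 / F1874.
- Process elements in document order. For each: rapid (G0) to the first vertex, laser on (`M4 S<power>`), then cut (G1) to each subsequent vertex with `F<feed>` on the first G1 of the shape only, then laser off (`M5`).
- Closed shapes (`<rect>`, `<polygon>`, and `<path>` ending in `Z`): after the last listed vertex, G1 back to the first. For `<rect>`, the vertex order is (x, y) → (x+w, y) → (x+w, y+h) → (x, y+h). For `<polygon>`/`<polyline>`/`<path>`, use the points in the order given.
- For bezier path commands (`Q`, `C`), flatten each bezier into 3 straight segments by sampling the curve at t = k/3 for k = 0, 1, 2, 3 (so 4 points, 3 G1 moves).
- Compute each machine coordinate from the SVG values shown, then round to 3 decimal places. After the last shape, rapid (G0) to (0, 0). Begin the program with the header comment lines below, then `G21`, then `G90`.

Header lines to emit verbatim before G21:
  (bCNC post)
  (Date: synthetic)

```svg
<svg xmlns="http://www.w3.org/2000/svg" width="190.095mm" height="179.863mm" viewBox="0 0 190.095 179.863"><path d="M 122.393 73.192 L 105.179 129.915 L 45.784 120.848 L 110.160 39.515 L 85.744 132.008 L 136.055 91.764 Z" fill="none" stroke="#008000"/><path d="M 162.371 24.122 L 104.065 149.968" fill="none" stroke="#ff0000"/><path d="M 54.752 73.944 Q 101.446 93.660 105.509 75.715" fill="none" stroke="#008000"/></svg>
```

(bCNC post)
(Date: synthetic)
G21
G90
G0 X122.393 Y106.671
M4 S424
G1 X105.179 Y49.948 F1874
G1 X45.784 Y59.015
G1 X110.160 Y140.348
G1 X85.744 Y47.855
G1 X136.055 Y88.099
G1 X122.393 Y106.671
M5
G0 X162.371 Y155.741
M4 S236
G1 X104.065 Y29.895 F2503
M5
G0 X54.752 Y105.919
M4 S424
G1 X81.145 Y96.960 F1874
G1 X98.064 Y96.369
G1 X105.509 Y104.148
M5
G0 X0.000 Y0.000

viewBox `0 0 190.095 179.863` with mm width/height → 1 unit = 1 mm. Flip: y_m = 179.863 − y_svg.

**Shape 1** — `<path>` closed polygon, stroke `#008000` → score (S424, F1874). Machine vertices: (122.393,106.671) → (105.179,49.948) → (45.784,59.015) → (110.160,140.348) → (85.744,47.855) → (136.055,88.099) → (122.393,106.671). Closed: final G1 returns to the first vertex.

**Shape 2** — `<path>` line segment, stroke `#ff0000` → engrave (S236, F2503). Machine vertices: (162.371,155.741) → (104.065,29.895). Open path.

**Shape 3** — `<path>` quadratic bezier, stroke `#008000` → score (S424, F1874). Control points (SVG): P0=(54.752,73.944), P1=(101.446,93.660), P2=(105.509,75.715); sampled at t=k/3. Machine vertices: (54.752,105.919) → (81.145,96.960) → (98.064,96.369) → (105.509,104.148). Open path.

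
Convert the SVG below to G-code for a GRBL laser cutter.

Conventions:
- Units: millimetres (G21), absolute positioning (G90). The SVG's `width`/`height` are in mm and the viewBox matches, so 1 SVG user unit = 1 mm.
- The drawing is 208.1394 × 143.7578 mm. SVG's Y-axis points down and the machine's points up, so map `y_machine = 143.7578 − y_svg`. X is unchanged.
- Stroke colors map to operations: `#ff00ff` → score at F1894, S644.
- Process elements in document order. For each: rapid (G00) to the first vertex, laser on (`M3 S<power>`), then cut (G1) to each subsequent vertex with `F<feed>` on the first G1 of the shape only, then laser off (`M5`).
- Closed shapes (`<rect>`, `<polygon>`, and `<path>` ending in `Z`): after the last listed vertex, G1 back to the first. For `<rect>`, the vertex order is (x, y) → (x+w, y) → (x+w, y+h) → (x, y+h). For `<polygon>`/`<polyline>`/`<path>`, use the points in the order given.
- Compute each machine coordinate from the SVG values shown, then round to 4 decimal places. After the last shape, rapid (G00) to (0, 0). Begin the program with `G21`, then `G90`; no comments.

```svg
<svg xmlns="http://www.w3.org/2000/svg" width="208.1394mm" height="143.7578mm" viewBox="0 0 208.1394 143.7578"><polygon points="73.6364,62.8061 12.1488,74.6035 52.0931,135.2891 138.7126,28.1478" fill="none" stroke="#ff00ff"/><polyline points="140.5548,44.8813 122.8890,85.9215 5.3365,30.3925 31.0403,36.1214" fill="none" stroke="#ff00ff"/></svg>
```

viewBox `0 0 208.1394 143.7578` with mm width/height → 1 unit = 1 mm. Flip: y_m = 143.7578 − y_svg.

**Shape 1** — `<polygon>` closed polygon, stroke `#ff00ff` → score (S644, F1894). Machine vertices: (73.6364,80.9517) → (12.1488,69.1543) → (52.0931,8.4687) → (138.7126,115.6100) → (73.6364,80.9517). Closed: final G1 returns to the first vertex.

**Shape 2** — `<polyline>` open polyline, stroke `#ff00ff` → score (S644, F1894). Machine vertices: (140.5548,98.8765) → (122.8890,57.8363) → (5.3365,113.3653) → (31.0403,107.6364). Open path.

G21
G90
G00 X73.6364 Y80.9517
M3 S644
G1 X12.1488 Y69.1543 F1894
G1 X52.0931 Y8.4687
G1 X138.7126 Y115.6100
G1 X73.6364 Y80.9517
M5
G00 X140.5548 Y98.8765
M3 S644
G1 X122.8890 Y57.8363 F1894
G1 X5.3365 Y113.3653
G1 X31.0403 Y107.6364
M5
G00 X0.0000 Y0.0000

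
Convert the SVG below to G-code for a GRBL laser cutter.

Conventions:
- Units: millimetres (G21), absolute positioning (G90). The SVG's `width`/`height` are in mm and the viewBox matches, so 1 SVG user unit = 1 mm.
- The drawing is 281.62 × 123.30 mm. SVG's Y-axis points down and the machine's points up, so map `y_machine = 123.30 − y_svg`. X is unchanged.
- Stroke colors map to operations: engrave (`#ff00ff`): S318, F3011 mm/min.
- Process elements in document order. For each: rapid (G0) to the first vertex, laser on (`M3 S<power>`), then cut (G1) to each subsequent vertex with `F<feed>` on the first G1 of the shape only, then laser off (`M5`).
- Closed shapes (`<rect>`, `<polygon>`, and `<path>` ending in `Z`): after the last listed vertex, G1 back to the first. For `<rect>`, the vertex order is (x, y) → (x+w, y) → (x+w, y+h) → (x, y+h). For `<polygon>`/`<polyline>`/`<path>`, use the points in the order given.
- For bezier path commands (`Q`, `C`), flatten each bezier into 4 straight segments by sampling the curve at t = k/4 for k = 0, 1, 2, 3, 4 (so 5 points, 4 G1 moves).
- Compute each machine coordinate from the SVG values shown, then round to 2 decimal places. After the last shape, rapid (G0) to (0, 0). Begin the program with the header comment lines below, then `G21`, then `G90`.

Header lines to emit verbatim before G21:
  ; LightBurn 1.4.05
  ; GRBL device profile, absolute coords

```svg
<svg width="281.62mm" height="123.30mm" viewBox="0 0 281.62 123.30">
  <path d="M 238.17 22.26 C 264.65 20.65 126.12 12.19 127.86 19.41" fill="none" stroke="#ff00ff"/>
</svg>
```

; LightBurn 1.4.05
; GRBL device profile, absolute coords
G21
G90
G0 X238.17 Y101.04
M3 S318
G1 X231.86 Y103.18 F3011
G1 X192.29 Y105.78
G1 X148.09 Y106.72
G1 X127.86 Y103.89
M5
G0 X0.00 Y0.00

viewBox `0 0 281.62 123.30` with mm width/height → 1 unit = 1 mm. Flip: y_m = 123.30 − y_svg.

**Shape 1** — `<path>` cubic bezier, stroke `#ff00ff` → engrave (S318, F3011). Control points (SVG): P0=(238.17,22.26), P1=(264.65,20.65), P2=(126.12,12.19), P3=(127.86,19.41); sampled at t=k/4. Machine vertices: (238.17,101.04) → (231.86,103.18) → (192.29,105.78) → (148.09,106.72) → (127.86,103.89). Open path.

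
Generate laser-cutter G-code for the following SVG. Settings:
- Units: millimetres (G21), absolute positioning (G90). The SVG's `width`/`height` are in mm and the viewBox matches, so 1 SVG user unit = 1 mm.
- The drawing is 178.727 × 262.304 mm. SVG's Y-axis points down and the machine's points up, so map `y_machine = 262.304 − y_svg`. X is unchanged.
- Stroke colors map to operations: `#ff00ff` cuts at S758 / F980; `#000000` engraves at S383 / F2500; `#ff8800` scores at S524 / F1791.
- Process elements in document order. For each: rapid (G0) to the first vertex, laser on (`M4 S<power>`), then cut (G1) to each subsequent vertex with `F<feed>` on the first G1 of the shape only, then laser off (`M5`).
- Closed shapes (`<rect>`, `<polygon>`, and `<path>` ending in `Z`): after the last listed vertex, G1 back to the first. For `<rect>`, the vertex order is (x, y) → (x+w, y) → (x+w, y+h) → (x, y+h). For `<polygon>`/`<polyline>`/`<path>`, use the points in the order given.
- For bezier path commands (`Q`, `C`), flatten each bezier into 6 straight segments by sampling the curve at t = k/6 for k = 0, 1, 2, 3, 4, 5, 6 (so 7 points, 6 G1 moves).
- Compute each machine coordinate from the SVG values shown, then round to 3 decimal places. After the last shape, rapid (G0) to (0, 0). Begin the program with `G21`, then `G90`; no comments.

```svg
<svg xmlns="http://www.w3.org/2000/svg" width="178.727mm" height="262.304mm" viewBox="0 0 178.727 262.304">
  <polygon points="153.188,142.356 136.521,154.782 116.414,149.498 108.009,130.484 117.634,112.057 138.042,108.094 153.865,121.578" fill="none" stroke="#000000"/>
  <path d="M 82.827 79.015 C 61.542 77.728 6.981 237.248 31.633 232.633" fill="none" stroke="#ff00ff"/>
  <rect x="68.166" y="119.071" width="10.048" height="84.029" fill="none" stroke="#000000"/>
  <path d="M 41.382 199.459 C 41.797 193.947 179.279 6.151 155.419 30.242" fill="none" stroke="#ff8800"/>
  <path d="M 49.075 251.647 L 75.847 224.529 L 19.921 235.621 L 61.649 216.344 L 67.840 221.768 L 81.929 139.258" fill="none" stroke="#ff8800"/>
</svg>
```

Since the viewBox matches the mm dimensions, user units are millimetres directly. The only transform is the Y-flip y_m = 262.304 − y_svg.

Shape 1 is a regular polygon drawn with `<polygon>`. Its stroke #000000 means engrave at S383, F2500. After flipping Y the toolpath is (153.188,119.948) → (136.521,107.522) → (116.414,112.806) → (108.009,131.820) → (117.634,150.247) → (138.042,154.210) → (153.865,140.726) → (153.188,119.948), returning to the start.

Shape 2 is a cubic bezier drawn with `<path>`. Its stroke #ff00ff means cut at S758, F980. After flipping Y the toolpath is (82.827,183.289) → (69.932,172.036) → (54.616,143.009) → (40.004,105.232) → (29.219,67.733) → (25.387,39.537) → (31.633,29.671).

Shape 3 is a rectangle drawn with `<rect>`. Its stroke #000000 means engrave at S383, F2500. After flipping Y the toolpath is (68.166,143.233) → (78.214,143.233) → (78.214,59.204) → (68.166,59.204) → (68.166,143.233), returning to the start.

Shape 4 is a cubic bezier drawn with `<path>`. Its stroke #ff8800 means score at S524, F1791. After flipping Y the toolpath is (41.382,62.845) → (51.630,78.966) → (76.434,114.519) → (107.504,158.555) → (136.551,200.123) → (155.285,228.275) → (155.419,232.062).

Shape 5 is a open polyline drawn with `<path>`. Its stroke #ff8800 means score at S524, F1791. After flipping Y the toolpath is (49.075,10.657) → (75.847,37.775) → (19.921,26.683) → (61.649,45.960) → (67.840,40.536) → (81.929,123.046).

G21
G90
G0 X153.188 Y119.948
M4 S383
G1 X136.521 Y107.522 F2500
G1 X116.414 Y112.806
G1 X108.009 Y131.820
G1 X117.634 Y150.247
G1 X138.042 Y154.210
G1 X153.865 Y140.726
G1 X153.188 Y119.948
M5
G0 X82.827 Y183.289
M4 S758
G1 X69.932 Y172.036 F980
G1 X54.616 Y143.009
G1 X40.004 Y105.232
G1 X29.219 Y67.733
G1 X25.387 Y39.537
G1 X31.633 Y29.671
M5
G0 X68.166 Y143.233
M4 S383
G1 X78.214 Y143.233 F2500
G1 X78.214 Y59.204
G1 X68.166 Y59.204
G1 X68.166 Y143.233
M5
G0 X41.382 Y62.845
M4 S524
G1 X51.630 Y78.966 F1791
G1 X76.434 Y114.519
G1 X107.504 Y158.555
G1 X136.551 Y200.123
G1 X155.285 Y228.275
G1 X155.419 Y232.062
M5
G0 X49.075 Y10.657
M4 S524
G1 X75.847 Y37.775 F1791
G1 X19.921 Y26.683
G1 X61.649 Y45.960
G1 X67.840 Y40.536
G1 X81.929 Y123.046
M5
G0 X0.000 Y0.000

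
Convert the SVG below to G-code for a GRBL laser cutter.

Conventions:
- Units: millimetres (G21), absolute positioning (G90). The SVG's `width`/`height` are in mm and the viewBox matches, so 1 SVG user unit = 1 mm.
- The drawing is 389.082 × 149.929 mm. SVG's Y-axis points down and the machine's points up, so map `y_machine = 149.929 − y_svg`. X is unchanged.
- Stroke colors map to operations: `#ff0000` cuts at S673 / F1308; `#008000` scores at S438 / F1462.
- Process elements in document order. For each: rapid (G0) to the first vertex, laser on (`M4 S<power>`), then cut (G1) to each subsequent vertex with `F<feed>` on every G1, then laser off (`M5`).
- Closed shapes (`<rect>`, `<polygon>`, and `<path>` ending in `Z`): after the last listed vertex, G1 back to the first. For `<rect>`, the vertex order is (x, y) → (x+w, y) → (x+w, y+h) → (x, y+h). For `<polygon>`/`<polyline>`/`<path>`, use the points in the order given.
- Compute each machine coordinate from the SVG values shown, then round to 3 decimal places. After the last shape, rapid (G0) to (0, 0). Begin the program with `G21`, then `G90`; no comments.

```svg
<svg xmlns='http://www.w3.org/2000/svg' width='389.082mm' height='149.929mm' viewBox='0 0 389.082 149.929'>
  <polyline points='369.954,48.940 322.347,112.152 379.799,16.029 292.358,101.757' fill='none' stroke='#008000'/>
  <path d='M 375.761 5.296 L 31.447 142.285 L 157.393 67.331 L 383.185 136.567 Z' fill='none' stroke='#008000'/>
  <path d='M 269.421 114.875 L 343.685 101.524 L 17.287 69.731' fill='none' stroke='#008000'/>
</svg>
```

G21
G90
G0 X369.954 Y100.989
M4 S438
G1 X322.347 Y37.777 F1462
G1 X379.799 Y133.900 F1462
G1 X292.358 Y48.172 F1462
M5
G0 X375.761 Y144.633
M4 S438
G1 X31.447 Y7.644 F1462
G1 X157.393 Y82.598 F1462
G1 X383.185 Y13.362 F1462
G1 X375.761 Y144.633 F1462
M5
G0 X269.421 Y35.054
M4 S438
G1 X343.685 Y48.405 F1462
G1 X17.287 Y80.198 F1462
M5
G0 X0.000 Y0.000

1 u = 1 mm; y_m = 149.929 − y.

[1] `<polyline>` open polyline, #008000→score S438 F1462: (369.954,100.989) → (322.347,37.777) → (379.799,133.900) → (292.358,48.172)

[2] `<path>` closed polygon, #008000→score S438 F1462: (375.761,144.633) → (31.447,7.644) → (157.393,82.598) → (383.185,13.362) → (375.761,144.633) (closed)

[3] `<path>` open polyline, #008000→score S438 F1462: (269.421,35.054) → (343.685,48.405) → (17.287,80.198)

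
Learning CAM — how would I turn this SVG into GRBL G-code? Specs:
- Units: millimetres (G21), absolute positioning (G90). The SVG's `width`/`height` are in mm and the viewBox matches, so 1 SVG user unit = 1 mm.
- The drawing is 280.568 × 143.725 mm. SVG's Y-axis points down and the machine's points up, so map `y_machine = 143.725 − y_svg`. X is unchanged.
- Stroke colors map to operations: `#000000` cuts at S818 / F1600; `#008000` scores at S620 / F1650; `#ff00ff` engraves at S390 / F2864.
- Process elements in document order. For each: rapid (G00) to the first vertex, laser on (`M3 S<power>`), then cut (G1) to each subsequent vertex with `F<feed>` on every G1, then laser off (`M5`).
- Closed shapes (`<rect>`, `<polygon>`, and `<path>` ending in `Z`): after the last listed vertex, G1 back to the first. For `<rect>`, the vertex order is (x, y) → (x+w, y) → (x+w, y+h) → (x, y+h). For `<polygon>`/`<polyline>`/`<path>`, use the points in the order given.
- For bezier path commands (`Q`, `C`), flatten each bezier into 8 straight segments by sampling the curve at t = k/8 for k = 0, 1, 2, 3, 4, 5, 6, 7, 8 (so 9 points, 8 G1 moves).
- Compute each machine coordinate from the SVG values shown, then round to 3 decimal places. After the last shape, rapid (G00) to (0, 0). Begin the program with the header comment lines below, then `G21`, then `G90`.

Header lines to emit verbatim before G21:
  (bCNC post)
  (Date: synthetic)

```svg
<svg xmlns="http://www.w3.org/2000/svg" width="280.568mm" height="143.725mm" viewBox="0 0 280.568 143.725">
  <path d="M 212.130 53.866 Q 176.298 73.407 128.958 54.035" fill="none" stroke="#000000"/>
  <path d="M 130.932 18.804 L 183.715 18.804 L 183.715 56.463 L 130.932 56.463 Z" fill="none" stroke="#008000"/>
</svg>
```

Since the viewBox matches the mm dimensions, user units are millimetres directly. The only transform is the Y-flip y_m = 143.725 − y_svg.

Shape 1 is a quadratic bezier drawn with `<path>`. Its stroke #000000 means cut at S818, F1600. After flipping Y the toolpath is (212.130,89.859) → (202.992,85.582) → (193.495,82.521) → (183.638,80.675) → (173.421,80.046) → (162.845,80.633) → (151.909,82.436) → (140.613,85.455) → (128.958,89.690).

Shape 2 is a rectangle drawn with `<path>`. Its stroke #008000 means score at S620, F1650. After flipping Y the toolpath is (130.932,124.921) → (183.715,124.921) → (183.715,87.262) → (130.932,87.262) → (130.932,124.921), returning to the start.

(bCNC post)
(Date: synthetic)
G21
G90
G00 X212.130 Y89.859
M3 S818
G1 X202.992 Y85.582 F1600
G1 X193.495 Y82.521 F1600
G1 X183.638 Y80.675 F1600
G1 X173.421 Y80.046 F1600
G1 X162.845 Y80.633 F1600
G1 X151.909 Y82.436 F1600
G1 X140.613 Y85.455 F1600
G1 X128.958 Y89.690 F1600
M5
G00 X130.932 Y124.921
M3 S620
G1 X183.715 Y124.921 F1650
G1 X183.715 Y87.262 F1650
G1 X130.932 Y87.262 F1650
G1 X130.932 Y124.921 F1650
M5
G00 X0.000 Y0.000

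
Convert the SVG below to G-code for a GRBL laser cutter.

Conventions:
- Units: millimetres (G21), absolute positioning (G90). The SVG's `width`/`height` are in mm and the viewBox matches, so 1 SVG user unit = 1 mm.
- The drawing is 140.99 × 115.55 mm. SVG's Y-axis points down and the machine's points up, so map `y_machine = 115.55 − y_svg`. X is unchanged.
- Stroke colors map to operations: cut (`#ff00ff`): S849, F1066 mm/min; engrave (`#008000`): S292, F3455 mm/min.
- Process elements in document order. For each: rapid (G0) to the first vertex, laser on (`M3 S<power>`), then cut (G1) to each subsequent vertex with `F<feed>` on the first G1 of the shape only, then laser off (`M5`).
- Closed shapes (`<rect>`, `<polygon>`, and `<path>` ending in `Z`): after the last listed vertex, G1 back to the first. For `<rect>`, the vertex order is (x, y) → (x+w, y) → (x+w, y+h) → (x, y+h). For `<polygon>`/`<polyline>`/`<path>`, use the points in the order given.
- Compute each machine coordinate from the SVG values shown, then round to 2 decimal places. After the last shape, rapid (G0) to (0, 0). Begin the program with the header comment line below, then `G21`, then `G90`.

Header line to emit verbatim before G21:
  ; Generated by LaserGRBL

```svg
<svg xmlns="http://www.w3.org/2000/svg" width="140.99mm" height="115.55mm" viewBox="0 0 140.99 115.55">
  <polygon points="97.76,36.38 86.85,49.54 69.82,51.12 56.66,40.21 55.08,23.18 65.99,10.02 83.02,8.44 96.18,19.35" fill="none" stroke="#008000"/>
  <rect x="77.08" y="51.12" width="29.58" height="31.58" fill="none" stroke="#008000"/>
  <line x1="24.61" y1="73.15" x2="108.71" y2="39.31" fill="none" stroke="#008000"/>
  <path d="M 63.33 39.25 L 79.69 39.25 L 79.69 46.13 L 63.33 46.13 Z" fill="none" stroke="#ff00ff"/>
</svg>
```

viewBox `0 0 140.99 115.55` with mm width/height → 1 unit = 1 mm. Flip: y_m = 115.55 − y_svg.

**Shape 1** — `<polygon>` regular polygon, stroke `#008000` → engrave (S292, F3455). Machine vertices: (97.76,79.17) → (86.85,66.01) → (69.82,64.43) → (56.66,75.34) → (55.08,92.37) → (65.99,105.53) → (83.02,107.11) → (96.18,96.20) → (97.76,79.17). Closed: final G1 returns to the first vertex.

**Shape 2** — `<rect>` rectangle, stroke `#008000` → engrave (S292, F3455). Machine vertices: (77.08,64.43) → (106.66,64.43) → (106.66,32.85) → (77.08,32.85) → (77.08,64.43). Closed: final G1 returns to the first vertex.

**Shape 3** — `<line>` line segment, stroke `#008000` → engrave (S292, F3455). Machine vertices: (24.61,42.40) → (108.71,76.24). Open path.

**Shape 4** — `<path>` rectangle, stroke `#ff00ff` → cut (S849, F1066). Machine vertices: (63.33,76.30) → (79.69,76.30) → (79.69,69.42) → (63.33,69.42) → (63.33,76.30). Closed: final G1 returns to the first vertex.

; Generated by LaserGRBL
G21
G90
G0 X97.76 Y79.17
M3 S292
G1 X86.85 Y66.01 F3455
G1 X69.82 Y64.43
G1 X56.66 Y75.34
G1 X55.08 Y92.37
G1 X65.99 Y105.53
G1 X83.02 Y107.11
G1 X96.18 Y96.20
G1 X97.76 Y79.17
M5
G0 X77.08 Y64.43
M3 S292
G1 X106.66 Y64.43 F3455
G1 X106.66 Y32.85
G1 X77.08 Y32.85
G1 X77.08 Y64.43
M5
G0 X24.61 Y42.40
M3 S292
G1 X108.71 Y76.24 F3455
M5
G0 X63.33 Y76.30
M3 S849
G1 X79.69 Y76.30 F1066
G1 X79.69 Y69.42
G1 X63.33 Y69.42
G1 X63.33 Y76.30
M5
G0 X0.00 Y0.00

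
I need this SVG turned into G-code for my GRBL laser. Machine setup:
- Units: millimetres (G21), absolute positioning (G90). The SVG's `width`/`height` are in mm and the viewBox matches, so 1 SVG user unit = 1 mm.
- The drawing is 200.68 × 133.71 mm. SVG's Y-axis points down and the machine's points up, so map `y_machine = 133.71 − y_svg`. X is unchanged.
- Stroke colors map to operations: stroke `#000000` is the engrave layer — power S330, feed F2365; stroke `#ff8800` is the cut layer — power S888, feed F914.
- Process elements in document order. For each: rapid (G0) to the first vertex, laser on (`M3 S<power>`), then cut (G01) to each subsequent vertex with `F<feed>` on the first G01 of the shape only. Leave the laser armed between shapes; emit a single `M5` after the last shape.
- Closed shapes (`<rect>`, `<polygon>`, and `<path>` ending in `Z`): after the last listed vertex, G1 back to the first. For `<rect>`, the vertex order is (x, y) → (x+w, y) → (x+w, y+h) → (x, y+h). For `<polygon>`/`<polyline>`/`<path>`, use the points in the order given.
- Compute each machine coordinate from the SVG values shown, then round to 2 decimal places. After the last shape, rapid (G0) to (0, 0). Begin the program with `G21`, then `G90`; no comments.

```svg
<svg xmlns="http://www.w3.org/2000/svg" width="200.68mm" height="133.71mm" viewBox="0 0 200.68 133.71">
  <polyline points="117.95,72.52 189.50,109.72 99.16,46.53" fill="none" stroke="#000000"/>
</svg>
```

viewBox `0 0 200.68 133.71` with mm width/height → 1 unit = 1 mm. Flip: y_m = 133.71 − y_svg.

**Shape 1** — `<polyline>` open polyline, stroke `#000000` → engrave (S330, F2365). Machine vertices: (117.95,61.19) → (189.50,23.99) → (99.16,87.18). Open path.

G21
G90
G0 X117.95 Y61.19
M3 S330
G01 X189.50 Y23.99 F2365
G01 X99.16 Y87.18
M5
G0 X0.00 Y0.00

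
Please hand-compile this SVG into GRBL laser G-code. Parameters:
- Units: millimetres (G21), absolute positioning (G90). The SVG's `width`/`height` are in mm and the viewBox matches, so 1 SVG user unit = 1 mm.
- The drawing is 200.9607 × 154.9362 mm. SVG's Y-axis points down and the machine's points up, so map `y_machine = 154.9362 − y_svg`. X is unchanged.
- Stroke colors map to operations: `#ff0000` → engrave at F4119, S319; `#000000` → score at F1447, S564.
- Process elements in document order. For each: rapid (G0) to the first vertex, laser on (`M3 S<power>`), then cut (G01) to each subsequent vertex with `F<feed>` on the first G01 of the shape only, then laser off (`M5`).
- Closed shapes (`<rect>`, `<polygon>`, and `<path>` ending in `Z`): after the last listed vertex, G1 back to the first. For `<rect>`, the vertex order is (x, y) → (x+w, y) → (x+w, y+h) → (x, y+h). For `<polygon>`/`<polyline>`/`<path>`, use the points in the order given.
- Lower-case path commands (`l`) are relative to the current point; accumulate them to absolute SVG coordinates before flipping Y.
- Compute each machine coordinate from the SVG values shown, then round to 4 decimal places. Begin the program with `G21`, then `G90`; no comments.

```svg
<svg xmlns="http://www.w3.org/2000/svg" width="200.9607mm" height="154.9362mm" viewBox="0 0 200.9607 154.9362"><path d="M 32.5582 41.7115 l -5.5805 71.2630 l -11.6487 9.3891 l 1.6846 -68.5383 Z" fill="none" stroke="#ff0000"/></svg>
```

Since the viewBox matches the mm dimensions, user units are millimetres directly. The only transform is the Y-flip y_m = 154.9362 − y_svg.

Shape 1 is a closed polygon drawn with `<path>`. Its stroke #ff0000 means engrave at S319, F4119. After flipping Y the toolpath is (32.5582,113.2247) → (26.9777,41.9617) → (15.3290,32.5726) → (17.0136,101.1109) → (32.5582,113.2247), returning to the start.

G21
G90
G0 X32.5582 Y113.2247
M3 S319
G01 X26.9777 Y41.9617 F4119
G01 X15.3290 Y32.5726
G01 X17.0136 Y101.1109
G01 X32.5582 Y113.2247
M5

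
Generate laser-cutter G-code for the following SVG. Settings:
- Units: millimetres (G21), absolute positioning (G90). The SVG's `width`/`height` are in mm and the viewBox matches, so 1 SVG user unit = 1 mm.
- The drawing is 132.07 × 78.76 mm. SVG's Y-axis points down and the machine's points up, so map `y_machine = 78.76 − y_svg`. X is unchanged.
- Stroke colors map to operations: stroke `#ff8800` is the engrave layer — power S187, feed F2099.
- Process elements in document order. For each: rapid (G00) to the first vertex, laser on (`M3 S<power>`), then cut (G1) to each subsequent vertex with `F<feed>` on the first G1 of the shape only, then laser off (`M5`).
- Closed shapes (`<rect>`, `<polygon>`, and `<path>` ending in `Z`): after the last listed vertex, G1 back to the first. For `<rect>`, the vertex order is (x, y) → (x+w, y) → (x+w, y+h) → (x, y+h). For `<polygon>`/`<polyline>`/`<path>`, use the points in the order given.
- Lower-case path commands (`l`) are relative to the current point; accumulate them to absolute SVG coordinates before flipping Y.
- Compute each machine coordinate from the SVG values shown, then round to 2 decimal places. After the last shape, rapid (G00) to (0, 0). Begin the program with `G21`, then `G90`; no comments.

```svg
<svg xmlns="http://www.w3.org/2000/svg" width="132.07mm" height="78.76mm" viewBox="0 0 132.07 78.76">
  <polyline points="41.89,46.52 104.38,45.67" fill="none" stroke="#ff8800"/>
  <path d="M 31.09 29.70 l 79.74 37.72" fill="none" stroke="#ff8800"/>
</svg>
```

1 u = 1 mm; y_m = 78.76 − y.

[1] `<polyline>` line segment, #ff8800→engrave S187 F2099: (41.89,32.24) → (104.38,33.09)

[2] `<path>` line segment, #ff8800→engrave S187 F2099: (31.09,49.06) → (110.83,11.34)

G21
G90
G00 X41.89 Y32.24
M3 S187
G1 X104.38 Y33.09 F2099
M5
G00 X31.09 Y49.06
M3 S187
G1 X110.83 Y11.34 F2099
M5
G00 X0.00 Y0.00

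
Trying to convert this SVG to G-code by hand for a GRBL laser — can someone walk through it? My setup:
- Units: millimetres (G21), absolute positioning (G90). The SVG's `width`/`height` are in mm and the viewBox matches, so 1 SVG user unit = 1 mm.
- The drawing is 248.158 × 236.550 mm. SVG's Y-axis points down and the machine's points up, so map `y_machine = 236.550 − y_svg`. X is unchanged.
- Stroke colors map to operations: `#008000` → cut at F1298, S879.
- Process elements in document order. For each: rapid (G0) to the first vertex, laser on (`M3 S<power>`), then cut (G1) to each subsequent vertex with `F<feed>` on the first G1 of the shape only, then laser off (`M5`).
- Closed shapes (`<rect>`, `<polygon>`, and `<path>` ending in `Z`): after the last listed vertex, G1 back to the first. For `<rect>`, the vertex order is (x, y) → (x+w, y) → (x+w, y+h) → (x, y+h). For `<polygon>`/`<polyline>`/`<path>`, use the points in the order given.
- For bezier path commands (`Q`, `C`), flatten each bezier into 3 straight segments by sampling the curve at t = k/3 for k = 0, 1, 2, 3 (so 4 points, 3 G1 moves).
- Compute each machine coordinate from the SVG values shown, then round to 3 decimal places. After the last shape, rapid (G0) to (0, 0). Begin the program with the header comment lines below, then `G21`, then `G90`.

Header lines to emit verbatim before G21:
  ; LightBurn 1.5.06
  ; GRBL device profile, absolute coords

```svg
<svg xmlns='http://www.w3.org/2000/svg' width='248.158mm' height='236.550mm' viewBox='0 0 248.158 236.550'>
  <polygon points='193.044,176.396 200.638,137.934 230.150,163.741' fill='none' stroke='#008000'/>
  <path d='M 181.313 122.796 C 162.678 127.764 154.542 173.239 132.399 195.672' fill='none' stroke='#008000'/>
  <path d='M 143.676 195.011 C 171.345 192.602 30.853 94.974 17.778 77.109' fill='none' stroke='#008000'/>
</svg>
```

; LightBurn 1.5.06
; GRBL device profile, absolute coords
G21
G90
G0 X193.044 Y60.154
M3 S879
G1 X200.638 Y98.616 F1298
G1 X230.150 Y72.809
G1 X193.044 Y60.154
M5
G0 X181.313 Y113.754
M3 S879
G1 X165.270 Y97.637 F1298
G1 X150.781 Y68.638
G1 X132.399 Y40.878
M5
G0 X143.676 Y41.539
M3 S879
G1 X126.239 Y69.207 F1298
G1 X62.378 Y121.469
G1 X17.778 Y159.441
M5
G0 X0.000 Y0.000

1 u = 1 mm; y_m = 236.550 − y.

[1] `<polygon>` regular polygon, #008000→cut S879 F1298: (193.044,60.154) → (200.638,98.616) → (230.150,72.809) → (193.044,60.154) (closed)

[2] `<path>` cubic bezier, #008000→cut S879 F1298: (181.313,113.754) → (165.270,97.637) → (150.781,68.638) → (132.399,40.878)

[3] `<path>` cubic bezier, #008000→cut S879 F1298: (143.676,41.539) → (126.239,69.207) → (62.378,121.469) → (17.778,159.441)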